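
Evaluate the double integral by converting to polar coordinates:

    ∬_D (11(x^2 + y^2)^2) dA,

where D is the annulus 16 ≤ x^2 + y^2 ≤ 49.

The region D is 4 ≤ r ≤ 7, 0 ≤ θ ≤ 2π in polar coordinates, where x = r cos(θ), y = r sin(θ), and dA = r dr dθ.

Under the substitution, the integrand becomes 11r^4, so

    ∬_D (11(x^2 + y^2)^2) dA = ∫_{0}^{2π} ∫_{4}^{7} (11r^4) · r dr dθ.

Inner integral (in r): ∫_{4}^{7} (11r^4) · r dr = 416361/2.

Outer integral (in θ): ∫_{0}^{2π} (416361/2) dθ = 416361π.

Therefore ∬_D (11(x^2 + y^2)^2) dA = 416361π.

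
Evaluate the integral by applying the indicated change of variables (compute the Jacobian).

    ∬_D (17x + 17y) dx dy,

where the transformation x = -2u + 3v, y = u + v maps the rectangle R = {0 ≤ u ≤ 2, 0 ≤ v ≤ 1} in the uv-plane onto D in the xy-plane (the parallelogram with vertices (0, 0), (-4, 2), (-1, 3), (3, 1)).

Compute the Jacobian determinant of (x, y) with respect to (u, v):

    ∂(x,y)/∂(u,v) = | -2  3 | = (-2)(1) - (3)(1) = -5.
                   | 1  1 |

Its absolute value is |J| = 5 (the area scaling factor).

Substituting x = -2u + 3v, y = u + v into the integrand,

    17x + 17y → -17u + 68v,

so the integral becomes

    ∬_R (-17u + 68v) · |J| du dv = ∫_0^2 ∫_0^1 (-85u + 340v) dv du.

Inner (v): 170 - 85u.
Outer (u): 170.

Therefore ∬_D (17x + 17y) dx dy = 170.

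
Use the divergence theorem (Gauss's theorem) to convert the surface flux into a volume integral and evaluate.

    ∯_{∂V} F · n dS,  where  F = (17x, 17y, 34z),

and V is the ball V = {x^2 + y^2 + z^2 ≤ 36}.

By the divergence theorem,

    ∯_{∂V} F · n dS = ∭_V (∇ · F) dV.

Compute the divergence:
    ∇ · F = ∂F_x/∂x + ∂F_y/∂y + ∂F_z/∂z = 17 + 17 + 34 = 68.

In spherical coordinates, x = ρ sin(φ) cos(θ), y = ρ sin(φ) sin(θ), z = ρ cos(φ), dV = ρ^2 sin(φ) dρ dφ dθ, with 0 ≤ ρ ≤ 6, 0 ≤ φ ≤ π, 0 ≤ θ ≤ 2π.

The integrand, after substitution and multiplying by the volume element, becomes (68) · ρ^2 sin(φ), so

    ∭_V (∇·F) dV = ∫_0^{2π} ∫_0^{π} ∫_0^{6} (68) · ρ^2 sin(φ) dρ dφ dθ.

Inner (ρ from 0 to 6): 4896sin(φ).
Middle (φ from 0 to π): 9792.
Outer (θ from 0 to 2π): 19584π.

Therefore ∯_{∂V} F · n dS = 19584π.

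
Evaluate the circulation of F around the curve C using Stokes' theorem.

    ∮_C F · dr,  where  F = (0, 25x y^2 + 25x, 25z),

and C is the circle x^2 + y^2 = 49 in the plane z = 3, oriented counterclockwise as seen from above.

Let S be the flat disk x^2 + y^2 ≤ 49 in the plane z = 3, with upward unit normal n̂ = ẑ. By Stokes' theorem,

    ∮_C F · dr = ∬_S (∇ × F) · n̂ dS = ∬_D (curl F)_z dA,

where D is the disk x^2 + y^2 ≤ 49.

Compute the curl of F = (0, 25x y^2 + 25x, 25z):
    (∇ × F)_x = ∂F_z/∂y - ∂F_y/∂z = 0,
    (∇ × F)_y = ∂F_x/∂z - ∂F_z/∂x = 0,
    (∇ × F)_z = ∂F_y/∂x - ∂F_x/∂y = 25y^2 + 25.

On z = 3, (curl F)_z = 25y^2 + 25.

Convert to polar (x = r cos θ, y = r sin θ, dA = r dr dθ); the integrand becomes 25r^2sin(θ)^2 + 25, so

    ∬_D (curl F)_z dA = ∫_0^{2π} ∫_0^{7} (25r^2sin(θ)^2 + 25) · r dr dθ.

Inner (r from 0 to 7): 60025sin(θ)^2/4 + 1225/2.
Outer (θ from 0 to 2π): 64925π/4.

Therefore ∮_C F · dr = 64925π/4.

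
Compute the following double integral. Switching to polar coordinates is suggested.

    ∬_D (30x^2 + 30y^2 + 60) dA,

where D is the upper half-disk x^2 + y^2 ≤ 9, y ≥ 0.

The region D is 0 ≤ r ≤ 3, 0 ≤ θ ≤ π in polar coordinates, where x = r cos(θ), y = r sin(θ), and dA = r dr dθ.

Under the substitution, the integrand becomes 30r^2 + 60, so

    ∬_D (30x^2 + 30y^2 + 60) dA = ∫_{0}^{π} ∫_{0}^{3} (30r^2 + 60) · r dr dθ.

Inner integral (in r): ∫_{0}^{3} (30r^2 + 60) · r dr = 1755/2.

Outer integral (in θ): ∫_{0}^{π} (1755/2) dθ = 1755π/2.

Therefore ∬_D (30x^2 + 30y^2 + 60) dA = 1755π/2.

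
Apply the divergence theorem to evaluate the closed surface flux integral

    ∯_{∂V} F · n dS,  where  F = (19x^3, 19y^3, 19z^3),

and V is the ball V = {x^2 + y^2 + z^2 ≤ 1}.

By the divergence theorem,

    ∯_{∂V} F · n dS = ∭_V (∇ · F) dV.

Compute the divergence:
    ∇ · F = ∂F_x/∂x + ∂F_y/∂y + ∂F_z/∂z = 57x^2 + 57y^2 + 57z^2.

In spherical coordinates, x = ρ sin(φ) cos(θ), y = ρ sin(φ) sin(θ), z = ρ cos(φ), dV = ρ^2 sin(φ) dρ dφ dθ, with 0 ≤ ρ ≤ 1, 0 ≤ φ ≤ π, 0 ≤ θ ≤ 2π.

The integrand, after substitution and multiplying by the volume element, becomes (57ρ^2) · ρ^2 sin(φ), so

    ∭_V (∇·F) dV = ∫_0^{2π} ∫_0^{π} ∫_0^{1} (57ρ^2) · ρ^2 sin(φ) dρ dφ dθ.

Inner (ρ from 0 to 1): 57sin(φ)/5.
Middle (φ from 0 to π): 114/5.
Outer (θ from 0 to 2π): 228π/5.

Therefore ∯_{∂V} F · n dS = 228π/5.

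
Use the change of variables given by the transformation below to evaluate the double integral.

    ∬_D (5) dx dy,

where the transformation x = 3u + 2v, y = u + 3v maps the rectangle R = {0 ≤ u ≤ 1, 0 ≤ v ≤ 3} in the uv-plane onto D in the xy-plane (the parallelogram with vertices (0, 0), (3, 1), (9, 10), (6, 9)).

Compute the Jacobian determinant of (x, y) with respect to (u, v):

    ∂(x,y)/∂(u,v) = | 3  2 | = (3)(3) - (2)(1) = 7.
                   | 1  3 |

Its absolute value is |J| = 7 (the area scaling factor).

Substituting x = 3u + 2v, y = u + 3v into the integrand,

    5 → 5,

so the integral becomes

    ∬_R (5) · |J| du dv = ∫_0^1 ∫_0^3 (35) dv du.

Inner (v): 105.
Outer (u): 105.

Therefore ∬_D (5) dx dy = 105.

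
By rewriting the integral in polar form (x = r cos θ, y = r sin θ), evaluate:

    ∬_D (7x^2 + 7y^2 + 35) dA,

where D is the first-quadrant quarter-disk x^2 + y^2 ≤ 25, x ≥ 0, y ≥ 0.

The region D is 0 ≤ r ≤ 5, 0 ≤ θ ≤ π/2 in polar coordinates, where x = r cos(θ), y = r sin(θ), and dA = r dr dθ.

Under the substitution, the integrand becomes 7r^2 + 35, so

    ∬_D (7x^2 + 7y^2 + 35) dA = ∫_{0}^{π/2} ∫_{0}^{5} (7r^2 + 35) · r dr dθ.

Inner integral (in r): ∫_{0}^{5} (7r^2 + 35) · r dr = 6125/4.

Outer integral (in θ): ∫_{0}^{π/2} (6125/4) dθ = 6125π/8.

Therefore ∬_D (7x^2 + 7y^2 + 35) dA = 6125π/8.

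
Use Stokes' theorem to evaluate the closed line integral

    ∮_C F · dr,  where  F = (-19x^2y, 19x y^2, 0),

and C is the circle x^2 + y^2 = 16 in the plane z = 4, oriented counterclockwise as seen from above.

Let S be the flat disk x^2 + y^2 ≤ 16 in the plane z = 4, with upward unit normal n̂ = ẑ. By Stokes' theorem,

    ∮_C F · dr = ∬_S (∇ × F) · n̂ dS = ∬_D (curl F)_z dA,

where D is the disk x^2 + y^2 ≤ 16.

Compute the curl of F = (-19x^2y, 19x y^2, 0):
    (∇ × F)_x = ∂F_z/∂y - ∂F_y/∂z = 0,
    (∇ × F)_y = ∂F_x/∂z - ∂F_z/∂x = 0,
    (∇ × F)_z = ∂F_y/∂x - ∂F_x/∂y = 19x^2 + 19y^2.

On z = 4, (curl F)_z = 19x^2 + 19y^2.

Convert to polar (x = r cos θ, y = r sin θ, dA = r dr dθ); the integrand becomes 19r^2, so

    ∬_D (curl F)_z dA = ∫_0^{2π} ∫_0^{4} (19r^2) · r dr dθ.

Inner (r from 0 to 4): 1216.
Outer (θ from 0 to 2π): 2432π.

Therefore ∮_C F · dr = 2432π.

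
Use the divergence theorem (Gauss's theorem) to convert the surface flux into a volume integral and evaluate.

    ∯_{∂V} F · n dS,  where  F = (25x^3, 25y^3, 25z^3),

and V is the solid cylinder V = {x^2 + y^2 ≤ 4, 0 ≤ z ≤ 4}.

By the divergence theorem,

    ∯_{∂V} F · n dS = ∭_V (∇ · F) dV.

Compute the divergence:
    ∇ · F = ∂F_x/∂x + ∂F_y/∂y + ∂F_z/∂z = 75x^2 + 75y^2 + 75z^2.

In cylindrical coordinates, x = r cos(θ), y = r sin(θ), z = z, dV = r dr dθ dz, with 0 ≤ r ≤ 2, 0 ≤ θ ≤ 2π, 0 ≤ z ≤ 4.

The integrand, after substitution and multiplying by the volume element, becomes (75r^2 + 75z^2) · r, so

    ∭_V (∇·F) dV = ∫_0^{2π} ∫_0^{2} ∫_0^{4} (75r^2 + 75z^2) · r dz dr dθ.

Inner (z from 0 to 4): 300r^3 + 1600r.
Middle (r from 0 to 2): 4400.
Outer (θ from 0 to 2π): 8800π.

Therefore ∯_{∂V} F · n dS = 8800π.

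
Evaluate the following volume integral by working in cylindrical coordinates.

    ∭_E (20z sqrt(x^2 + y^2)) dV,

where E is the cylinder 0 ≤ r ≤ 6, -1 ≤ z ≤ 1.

In cylindrical coordinates, x = r cos(θ), y = r sin(θ), z = z, and dV = r dr dθ dz.

The integrand becomes 20r z, so

    ∭_E (20z sqrt(x^2 + y^2)) dV = ∫_{0}^{2π} ∫_{0}^{6} ∫_{-1}^{1} (20r z) · r dz dr dθ.

Inner (z): 0.
Middle (r from 0 to 6): 0.
Outer (θ): 0.

Therefore the triple integral equals 0.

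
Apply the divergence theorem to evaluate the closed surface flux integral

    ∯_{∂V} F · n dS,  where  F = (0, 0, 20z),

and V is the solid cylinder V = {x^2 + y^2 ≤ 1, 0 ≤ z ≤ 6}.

By the divergence theorem,

    ∯_{∂V} F · n dS = ∭_V (∇ · F) dV.

Compute the divergence:
    ∇ · F = ∂F_x/∂x + ∂F_y/∂y + ∂F_z/∂z = 0 + 0 + 20 = 20.

In cylindrical coordinates, x = r cos(θ), y = r sin(θ), z = z, dV = r dr dθ dz, with 0 ≤ r ≤ 1, 0 ≤ θ ≤ 2π, 0 ≤ z ≤ 6.

The integrand, after substitution and multiplying by the volume element, becomes (20) · r, so

    ∭_V (∇·F) dV = ∫_0^{2π} ∫_0^{1} ∫_0^{6} (20) · r dz dr dθ.

Inner (z from 0 to 6): 120r.
Middle (r from 0 to 1): 60.
Outer (θ from 0 to 2π): 120π.

Therefore ∯_{∂V} F · n dS = 120π.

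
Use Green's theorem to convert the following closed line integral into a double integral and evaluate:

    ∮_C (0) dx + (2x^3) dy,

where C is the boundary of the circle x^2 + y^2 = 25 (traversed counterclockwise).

Green's theorem converts the closed line integral into a double integral over the enclosed region D:

    ∮_C P dx + Q dy = ∬_D (∂Q/∂x - ∂P/∂y) dA.

Here P = 0, Q = 2x^3, so

    ∂Q/∂x = 6x^2,    ∂P/∂y = 0,
    ∂Q/∂x - ∂P/∂y = 6x^2.

D is the region x^2 + y^2 ≤ 25. Evaluating the double integral:

In polar coordinates (x = r cos θ, y = r sin θ, dA = r dr dθ) the integrand becomes 6r^2cos(θ)^2, so

    ∬_D (6x^2) dA = ∫_0^{2π} ∫_0^{5} (6r^2cos(θ)^2) · r dr dθ.

Inner (r from 0 to 5): 1875cos(θ)^2/2.
Outer (θ from 0 to 2π): 1875π/2.

Therefore ∮_C P dx + Q dy = 1875π/2.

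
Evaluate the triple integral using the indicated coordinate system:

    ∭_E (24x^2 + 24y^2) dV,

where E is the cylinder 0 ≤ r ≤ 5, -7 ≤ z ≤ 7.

In cylindrical coordinates, x = r cos(θ), y = r sin(θ), z = z, and dV = r dr dθ dz.

The integrand becomes 24r^2, so

    ∭_E (24x^2 + 24y^2) dV = ∫_{0}^{2π} ∫_{0}^{5} ∫_{-7}^{7} (24r^2) · r dz dr dθ.

Inner (z): 336r^3.
Middle (r from 0 to 5): 52500.
Outer (θ): 105000π.

Therefore the triple integral equals 105000π.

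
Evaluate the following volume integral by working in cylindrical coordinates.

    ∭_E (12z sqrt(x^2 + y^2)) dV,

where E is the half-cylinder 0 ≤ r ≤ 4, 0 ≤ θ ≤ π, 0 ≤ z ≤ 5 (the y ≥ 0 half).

In cylindrical coordinates, x = r cos(θ), y = r sin(θ), z = z, and dV = r dr dθ dz.

The integrand becomes 12r z, so

    ∭_E (12z sqrt(x^2 + y^2)) dV = ∫_{0}^{π} ∫_{0}^{4} ∫_{0}^{5} (12r z) · r dz dr dθ.

Inner (z): 150r^2.
Middle (r from 0 to 4): 3200.
Outer (θ): 3200π.

Therefore the triple integral equals 3200π.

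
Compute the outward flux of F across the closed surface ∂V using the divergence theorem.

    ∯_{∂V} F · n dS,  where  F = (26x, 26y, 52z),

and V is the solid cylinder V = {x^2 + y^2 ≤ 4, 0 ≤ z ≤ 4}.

By the divergence theorem,

    ∯_{∂V} F · n dS = ∭_V (∇ · F) dV.

Compute the divergence:
    ∇ · F = ∂F_x/∂x + ∂F_y/∂y + ∂F_z/∂z = 26 + 26 + 52 = 104.

In cylindrical coordinates, x = r cos(θ), y = r sin(θ), z = z, dV = r dr dθ dz, with 0 ≤ r ≤ 2, 0 ≤ θ ≤ 2π, 0 ≤ z ≤ 4.

The integrand, after substitution and multiplying by the volume element, becomes (104) · r, so

    ∭_V (∇·F) dV = ∫_0^{2π} ∫_0^{2} ∫_0^{4} (104) · r dz dr dθ.

Inner (z from 0 to 4): 416r.
Middle (r from 0 to 2): 832.
Outer (θ from 0 to 2π): 1664π.

Therefore ∯_{∂V} F · n dS = 1664π.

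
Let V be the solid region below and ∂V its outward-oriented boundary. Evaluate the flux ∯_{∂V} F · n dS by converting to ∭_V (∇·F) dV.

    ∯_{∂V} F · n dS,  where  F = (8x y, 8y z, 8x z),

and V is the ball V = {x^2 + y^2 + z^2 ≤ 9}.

By the divergence theorem,

    ∯_{∂V} F · n dS = ∭_V (∇ · F) dV.

Compute the divergence:
    ∇ · F = ∂F_x/∂x + ∂F_y/∂y + ∂F_z/∂z = 8y + 8z + 8x = 8x + 8y + 8z.

In spherical coordinates, x = ρ sin(φ) cos(θ), y = ρ sin(φ) sin(θ), z = ρ cos(φ), dV = ρ^2 sin(φ) dρ dφ dθ, with 0 ≤ ρ ≤ 3, 0 ≤ φ ≤ π, 0 ≤ θ ≤ 2π.

The integrand, after substitution and multiplying by the volume element, becomes (8ρ (sqrt(2)sin(φ)sin(θ + π/4) + cos(φ))) · ρ^2 sin(φ), so

    ∭_V (∇·F) dV = ∫_0^{2π} ∫_0^{π} ∫_0^{3} (8ρ (sqrt(2)sin(φ)sin(θ + π/4) + cos(φ))) · ρ^2 sin(φ) dρ dφ dθ.

Inner (ρ from 0 to 3): 162(sqrt(2)sin(φ)sin(θ + π/4) + cos(φ))sin(φ).
Middle (φ from 0 to π): 81sqrt(2)π sin(θ + π/4).
Outer (θ from 0 to 2π): 0.

Therefore ∯_{∂V} F · n dS = 0.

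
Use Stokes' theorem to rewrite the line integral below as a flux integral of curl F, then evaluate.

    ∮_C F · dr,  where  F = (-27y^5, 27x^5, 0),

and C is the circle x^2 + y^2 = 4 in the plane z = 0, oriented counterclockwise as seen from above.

Let S be the flat disk x^2 + y^2 ≤ 4 in the plane z = 0, with upward unit normal n̂ = ẑ. By Stokes' theorem,

    ∮_C F · dr = ∬_S (∇ × F) · n̂ dS = ∬_D (curl F)_z dA,

where D is the disk x^2 + y^2 ≤ 4.

Compute the curl of F = (-27y^5, 27x^5, 0):
    (∇ × F)_x = ∂F_z/∂y - ∂F_y/∂z = 0,
    (∇ × F)_y = ∂F_x/∂z - ∂F_z/∂x = 0,
    (∇ × F)_z = ∂F_y/∂x - ∂F_x/∂y = 135x^4 + 135y^4.

On z = 0, (curl F)_z = 135x^4 + 135y^4.

Convert to polar (x = r cos θ, y = r sin θ, dA = r dr dθ); the integrand becomes 135r^4(sin(θ)^4 + cos(θ)^4), so

    ∬_D (curl F)_z dA = ∫_0^{2π} ∫_0^{2} (135r^4(sin(θ)^4 + cos(θ)^4)) · r dr dθ.

Inner (r from 0 to 2): 1440sin(θ)^4 + 1440cos(θ)^4.
Outer (θ from 0 to 2π): 2160π.

Therefore ∮_C F · dr = 2160π.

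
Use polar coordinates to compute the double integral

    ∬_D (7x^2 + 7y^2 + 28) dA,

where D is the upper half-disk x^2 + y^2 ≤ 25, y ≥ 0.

The region D is 0 ≤ r ≤ 5, 0 ≤ θ ≤ π in polar coordinates, where x = r cos(θ), y = r sin(θ), and dA = r dr dθ.

Under the substitution, the integrand becomes 7r^2 + 28, so

    ∬_D (7x^2 + 7y^2 + 28) dA = ∫_{0}^{π} ∫_{0}^{5} (7r^2 + 28) · r dr dθ.

Inner integral (in r): ∫_{0}^{5} (7r^2 + 28) · r dr = 5775/4.

Outer integral (in θ): ∫_{0}^{π} (5775/4) dθ = 5775π/4.

Therefore ∬_D (7x^2 + 7y^2 + 28) dA = 5775π/4.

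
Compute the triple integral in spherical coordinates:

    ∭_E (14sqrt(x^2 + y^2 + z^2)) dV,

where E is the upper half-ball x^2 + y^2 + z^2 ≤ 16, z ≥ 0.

In spherical coordinates, x = ρ sin(φ) cos(θ), y = ρ sin(φ) sin(θ), z = ρ cos(φ), and dV = ρ^2 sin(φ) dρ dφ dθ.

The integrand becomes 14ρ, so

    ∭_E (14sqrt(x^2 + y^2 + z^2)) dV = ∫_{0}^{2π} ∫_{0}^{π/2} ∫_{0}^{4} (14ρ) · ρ^2 sin(φ) dρ dφ dθ.

Inner (ρ): 896sin(φ).
Middle (φ): 896.
Outer (θ): 1792π.

Therefore the triple integral equals 1792π.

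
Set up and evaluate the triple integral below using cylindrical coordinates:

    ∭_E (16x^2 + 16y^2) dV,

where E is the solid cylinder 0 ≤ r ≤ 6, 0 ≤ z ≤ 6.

In cylindrical coordinates, x = r cos(θ), y = r sin(θ), z = z, and dV = r dr dθ dz.

The integrand becomes 16r^2, so

    ∭_E (16x^2 + 16y^2) dV = ∫_{0}^{2π} ∫_{0}^{6} ∫_{0}^{6} (16r^2) · r dz dr dθ.

Inner (z): 96r^3.
Middle (r from 0 to 6): 31104.
Outer (θ): 62208π.

Therefore the triple integral equals 62208π.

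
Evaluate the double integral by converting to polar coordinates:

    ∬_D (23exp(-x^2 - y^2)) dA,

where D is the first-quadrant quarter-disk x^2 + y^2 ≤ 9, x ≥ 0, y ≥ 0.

The region D is 0 ≤ r ≤ 3, 0 ≤ θ ≤ π/2 in polar coordinates, where x = r cos(θ), y = r sin(θ), and dA = r dr dθ.

Under the substitution, the integrand becomes 23exp(-r^2), so

    ∬_D (23exp(-x^2 - y^2)) dA = ∫_{0}^{π/2} ∫_{0}^{3} (23exp(-r^2)) · r dr dθ.

Inner integral (in r): ∫_{0}^{3} (23exp(-r^2)) · r dr = 23/2 - 23exp(-9)/2.

Outer integral (in θ): ∫_{0}^{π/2} (23/2 - 23exp(-9)/2) dθ = -23π (1 - exp(9))exp(-9)/4.

Therefore ∬_D (23exp(-x^2 - y^2)) dA = -23π (1 - exp(9))exp(-9)/4.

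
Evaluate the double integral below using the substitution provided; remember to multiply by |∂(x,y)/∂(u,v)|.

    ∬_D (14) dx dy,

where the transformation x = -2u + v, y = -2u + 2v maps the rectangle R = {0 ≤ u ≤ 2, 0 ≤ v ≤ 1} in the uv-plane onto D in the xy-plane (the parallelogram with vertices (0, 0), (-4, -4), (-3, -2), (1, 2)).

Compute the Jacobian determinant of (x, y) with respect to (u, v):

    ∂(x,y)/∂(u,v) = | -2  1 | = (-2)(2) - (1)(-2) = -2.
                   | -2  2 |

Its absolute value is |J| = 2 (the area scaling factor).

Substituting x = -2u + v, y = -2u + 2v into the integrand,

    14 → 14,

so the integral becomes

    ∬_R (14) · |J| du dv = ∫_0^2 ∫_0^1 (28) dv du.

Inner (v): 28.
Outer (u): 56.

Therefore ∬_D (14) dx dy = 56.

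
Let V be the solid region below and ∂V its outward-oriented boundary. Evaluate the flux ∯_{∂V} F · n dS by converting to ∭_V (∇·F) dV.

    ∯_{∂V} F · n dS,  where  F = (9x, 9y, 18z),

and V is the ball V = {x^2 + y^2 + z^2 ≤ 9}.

By the divergence theorem,

    ∯_{∂V} F · n dS = ∭_V (∇ · F) dV.

Compute the divergence:
    ∇ · F = ∂F_x/∂x + ∂F_y/∂y + ∂F_z/∂z = 9 + 9 + 18 = 36.

In spherical coordinates, x = ρ sin(φ) cos(θ), y = ρ sin(φ) sin(θ), z = ρ cos(φ), dV = ρ^2 sin(φ) dρ dφ dθ, with 0 ≤ ρ ≤ 3, 0 ≤ φ ≤ π, 0 ≤ θ ≤ 2π.

The integrand, after substitution and multiplying by the volume element, becomes (36) · ρ^2 sin(φ), so

    ∭_V (∇·F) dV = ∫_0^{2π} ∫_0^{π} ∫_0^{3} (36) · ρ^2 sin(φ) dρ dφ dθ.

Inner (ρ from 0 to 3): 324sin(φ).
Middle (φ from 0 to π): 648.
Outer (θ from 0 to 2π): 1296π.

Therefore ∯_{∂V} F · n dS = 1296π.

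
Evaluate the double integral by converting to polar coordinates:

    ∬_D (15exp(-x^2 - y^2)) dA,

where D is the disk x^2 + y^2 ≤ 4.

The region D is 0 ≤ r ≤ 2, 0 ≤ θ ≤ 2π in polar coordinates, where x = r cos(θ), y = r sin(θ), and dA = r dr dθ.

Under the substitution, the integrand becomes 15exp(-r^2), so

    ∬_D (15exp(-x^2 - y^2)) dA = ∫_{0}^{2π} ∫_{0}^{2} (15exp(-r^2)) · r dr dθ.

Inner integral (in r): ∫_{0}^{2} (15exp(-r^2)) · r dr = 15/2 - 15exp(-4)/2.

Outer integral (in θ): ∫_{0}^{2π} (15/2 - 15exp(-4)/2) dθ = -15π exp(-4) + 15π.

Therefore ∬_D (15exp(-x^2 - y^2)) dA = -15π exp(-4) + 15π.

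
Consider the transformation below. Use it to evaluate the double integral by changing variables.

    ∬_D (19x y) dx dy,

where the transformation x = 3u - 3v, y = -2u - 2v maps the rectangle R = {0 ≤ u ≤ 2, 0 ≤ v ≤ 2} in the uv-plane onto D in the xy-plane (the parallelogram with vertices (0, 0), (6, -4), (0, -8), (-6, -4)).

Compute the Jacobian determinant of (x, y) with respect to (u, v):

    ∂(x,y)/∂(u,v) = | 3  -3 | = (3)(-2) - (-3)(-2) = -12.
                   | -2  -2 |

Its absolute value is |J| = 12 (the area scaling factor).

Substituting x = 3u - 3v, y = -2u - 2v into the integrand,

    19x y → -114u^2 + 114v^2,

so the integral becomes

    ∬_R (-114u^2 + 114v^2) · |J| du dv = ∫_0^2 ∫_0^2 (-1368u^2 + 1368v^2) dv du.

Inner (v): 3648 - 2736u^2.
Outer (u): 0.

Therefore ∬_D (19x y) dx dy = 0.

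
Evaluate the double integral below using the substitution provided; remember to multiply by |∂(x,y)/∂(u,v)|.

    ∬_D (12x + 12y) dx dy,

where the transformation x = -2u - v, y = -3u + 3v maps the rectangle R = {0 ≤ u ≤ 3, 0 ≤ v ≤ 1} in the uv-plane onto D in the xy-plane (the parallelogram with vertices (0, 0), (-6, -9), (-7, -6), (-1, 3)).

Compute the Jacobian determinant of (x, y) with respect to (u, v):

    ∂(x,y)/∂(u,v) = | -2  -1 | = (-2)(3) - (-1)(-3) = -9.
                   | -3  3 |

Its absolute value is |J| = 9 (the area scaling factor).

Substituting x = -2u - v, y = -3u + 3v into the integrand,

    12x + 12y → -60u + 24v,

so the integral becomes

    ∬_R (-60u + 24v) · |J| du dv = ∫_0^3 ∫_0^1 (-540u + 216v) dv du.

Inner (v): 108 - 540u.
Outer (u): -2106.

Therefore ∬_D (12x + 12y) dx dy = -2106.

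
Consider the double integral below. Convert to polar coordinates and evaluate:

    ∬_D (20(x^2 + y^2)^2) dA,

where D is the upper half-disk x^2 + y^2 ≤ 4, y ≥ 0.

The region D is 0 ≤ r ≤ 2, 0 ≤ θ ≤ π in polar coordinates, where x = r cos(θ), y = r sin(θ), and dA = r dr dθ.

Under the substitution, the integrand becomes 20r^4, so

    ∬_D (20(x^2 + y^2)^2) dA = ∫_{0}^{π} ∫_{0}^{2} (20r^4) · r dr dθ.

Inner integral (in r): ∫_{0}^{2} (20r^4) · r dr = 640/3.

Outer integral (in θ): ∫_{0}^{π} (640/3) dθ = 640π/3.

Therefore ∬_D (20(x^2 + y^2)^2) dA = 640π/3.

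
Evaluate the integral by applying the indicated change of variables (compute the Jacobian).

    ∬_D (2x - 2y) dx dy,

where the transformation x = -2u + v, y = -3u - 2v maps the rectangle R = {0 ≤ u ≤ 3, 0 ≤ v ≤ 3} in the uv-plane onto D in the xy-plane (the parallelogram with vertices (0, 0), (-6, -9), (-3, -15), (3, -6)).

Compute the Jacobian determinant of (x, y) with respect to (u, v):

    ∂(x,y)/∂(u,v) = | -2  1 | = (-2)(-2) - (1)(-3) = 7.
                   | -3  -2 |

Its absolute value is |J| = 7 (the area scaling factor).

Substituting x = -2u + v, y = -3u - 2v into the integrand,

    2x - 2y → 2u + 6v,

so the integral becomes

    ∬_R (2u + 6v) · |J| du dv = ∫_0^3 ∫_0^3 (14u + 42v) dv du.

Inner (v): 42u + 189.
Outer (u): 756.

Therefore ∬_D (2x - 2y) dx dy = 756.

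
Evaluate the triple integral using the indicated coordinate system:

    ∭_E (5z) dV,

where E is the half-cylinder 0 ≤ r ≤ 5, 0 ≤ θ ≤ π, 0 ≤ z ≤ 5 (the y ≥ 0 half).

In cylindrical coordinates, x = r cos(θ), y = r sin(θ), z = z, and dV = r dr dθ dz.

The integrand becomes 5z, so

    ∭_E (5z) dV = ∫_{0}^{π} ∫_{0}^{5} ∫_{0}^{5} (5z) · r dz dr dθ.

Inner (z): 125r/2.
Middle (r from 0 to 5): 3125/4.
Outer (θ): 3125π/4.

Therefore the triple integral equals 3125π/4.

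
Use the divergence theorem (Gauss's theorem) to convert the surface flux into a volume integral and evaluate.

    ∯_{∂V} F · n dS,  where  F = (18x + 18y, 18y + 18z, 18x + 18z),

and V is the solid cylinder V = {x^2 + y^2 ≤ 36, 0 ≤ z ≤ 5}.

By the divergence theorem,

    ∯_{∂V} F · n dS = ∭_V (∇ · F) dV.

Compute the divergence:
    ∇ · F = ∂F_x/∂x + ∂F_y/∂y + ∂F_z/∂z = 18 + 18 + 18 = 54.

In cylindrical coordinates, x = r cos(θ), y = r sin(θ), z = z, dV = r dr dθ dz, with 0 ≤ r ≤ 6, 0 ≤ θ ≤ 2π, 0 ≤ z ≤ 5.

The integrand, after substitution and multiplying by the volume element, becomes (54) · r, so

    ∭_V (∇·F) dV = ∫_0^{2π} ∫_0^{6} ∫_0^{5} (54) · r dz dr dθ.

Inner (z from 0 to 5): 270r.
Middle (r from 0 to 6): 4860.
Outer (θ from 0 to 2π): 9720π.

Therefore ∯_{∂V} F · n dS = 9720π.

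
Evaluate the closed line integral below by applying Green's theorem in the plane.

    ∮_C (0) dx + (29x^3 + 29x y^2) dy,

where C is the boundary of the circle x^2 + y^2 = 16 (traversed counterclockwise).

Green's theorem converts the closed line integral into a double integral over the enclosed region D:

    ∮_C P dx + Q dy = ∬_D (∂Q/∂x - ∂P/∂y) dA.

Here P = 0, Q = 29x^3 + 29x y^2, so

    ∂Q/∂x = 87x^2 + 29y^2,    ∂P/∂y = 0,
    ∂Q/∂x - ∂P/∂y = 87x^2 + 29y^2.

D is the region x^2 + y^2 ≤ 16. Evaluating the double integral:

In polar coordinates (x = r cos θ, y = r sin θ, dA = r dr dθ) the integrand becomes 29r^2(cos(2θ) + 2), so

    ∬_D (87x^2 + 29y^2) dA = ∫_0^{2π} ∫_0^{4} (29r^2(cos(2θ) + 2)) · r dr dθ.

Inner (r from 0 to 4): 1856cos(2θ) + 3712.
Outer (θ from 0 to 2π): 7424π.

Therefore ∮_C P dx + Q dy = 7424π.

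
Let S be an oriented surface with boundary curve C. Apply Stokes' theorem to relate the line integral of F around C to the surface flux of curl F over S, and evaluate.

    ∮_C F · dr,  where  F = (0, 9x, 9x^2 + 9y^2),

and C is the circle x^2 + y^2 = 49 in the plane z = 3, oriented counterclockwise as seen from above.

Let S be the flat disk x^2 + y^2 ≤ 49 in the plane z = 3, with upward unit normal n̂ = ẑ. By Stokes' theorem,

    ∮_C F · dr = ∬_S (∇ × F) · n̂ dS = ∬_D (curl F)_z dA,

where D is the disk x^2 + y^2 ≤ 49.

Compute the curl of F = (0, 9x, 9x^2 + 9y^2):
    (∇ × F)_x = ∂F_z/∂y - ∂F_y/∂z = 18y,
    (∇ × F)_y = ∂F_x/∂z - ∂F_z/∂x = -18x,
    (∇ × F)_z = ∂F_y/∂x - ∂F_x/∂y = 9.

On z = 3, (curl F)_z = 9.

Convert to polar (x = r cos θ, y = r sin θ, dA = r dr dθ); the integrand becomes 9, so

    ∬_D (curl F)_z dA = ∫_0^{2π} ∫_0^{7} (9) · r dr dθ.

Inner (r from 0 to 7): 441/2.
Outer (θ from 0 to 2π): 441π.

Therefore ∮_C F · dr = 441π.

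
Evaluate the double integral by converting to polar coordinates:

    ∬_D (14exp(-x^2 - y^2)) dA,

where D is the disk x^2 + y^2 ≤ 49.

The region D is 0 ≤ r ≤ 7, 0 ≤ θ ≤ 2π in polar coordinates, where x = r cos(θ), y = r sin(θ), and dA = r dr dθ.

Under the substitution, the integrand becomes 14exp(-r^2), so

    ∬_D (14exp(-x^2 - y^2)) dA = ∫_{0}^{2π} ∫_{0}^{7} (14exp(-r^2)) · r dr dθ.

Inner integral (in r): ∫_{0}^{7} (14exp(-r^2)) · r dr = 7 - 7exp(-49).

Outer integral (in θ): ∫_{0}^{2π} (7 - 7exp(-49)) dθ = -14π exp(-49) + 14π.

Therefore ∬_D (14exp(-x^2 - y^2)) dA = -14π exp(-49) + 14π.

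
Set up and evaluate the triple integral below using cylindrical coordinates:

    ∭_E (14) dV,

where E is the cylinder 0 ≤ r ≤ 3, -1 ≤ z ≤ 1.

In cylindrical coordinates, x = r cos(θ), y = r sin(θ), z = z, and dV = r dr dθ dz.

The integrand becomes 14, so

    ∭_E (14) dV = ∫_{0}^{2π} ∫_{0}^{3} ∫_{-1}^{1} (14) · r dz dr dθ.

Inner (z): 28r.
Middle (r from 0 to 3): 126.
Outer (θ): 252π.

Therefore the triple integral equals 252π.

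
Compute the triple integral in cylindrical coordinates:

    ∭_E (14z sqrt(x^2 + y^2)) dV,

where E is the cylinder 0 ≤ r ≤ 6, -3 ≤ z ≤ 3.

In cylindrical coordinates, x = r cos(θ), y = r sin(θ), z = z, and dV = r dr dθ dz.

The integrand becomes 14r z, so

    ∭_E (14z sqrt(x^2 + y^2)) dV = ∫_{0}^{2π} ∫_{0}^{6} ∫_{-3}^{3} (14r z) · r dz dr dθ.

Inner (z): 0.
Middle (r from 0 to 6): 0.
Outer (θ): 0.

Therefore the triple integral equals 0.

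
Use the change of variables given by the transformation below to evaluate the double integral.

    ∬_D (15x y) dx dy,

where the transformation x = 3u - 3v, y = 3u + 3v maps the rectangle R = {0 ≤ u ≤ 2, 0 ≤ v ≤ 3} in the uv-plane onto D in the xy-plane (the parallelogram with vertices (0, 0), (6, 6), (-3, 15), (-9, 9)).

Compute the Jacobian determinant of (x, y) with respect to (u, v):

    ∂(x,y)/∂(u,v) = | 3  -3 | = (3)(3) - (-3)(3) = 18.
                   | 3  3 |

Its absolute value is |J| = 18 (the area scaling factor).

Substituting x = 3u - 3v, y = 3u + 3v into the integrand,

    15x y → 135u^2 - 135v^2,

so the integral becomes

    ∬_R (135u^2 - 135v^2) · |J| du dv = ∫_0^2 ∫_0^3 (2430u^2 - 2430v^2) dv du.

Inner (v): 7290u^2 - 21870.
Outer (u): -24300.

Therefore ∬_D (15x y) dx dy = -24300.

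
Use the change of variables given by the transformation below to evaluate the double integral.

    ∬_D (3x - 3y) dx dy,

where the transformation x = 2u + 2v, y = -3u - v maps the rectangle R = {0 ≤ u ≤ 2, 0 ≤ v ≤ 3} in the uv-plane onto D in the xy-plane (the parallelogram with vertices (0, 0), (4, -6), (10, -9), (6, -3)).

Compute the Jacobian determinant of (x, y) with respect to (u, v):

    ∂(x,y)/∂(u,v) = | 2  2 | = (2)(-1) - (2)(-3) = 4.
                   | -3  -1 |

Its absolute value is |J| = 4 (the area scaling factor).

Substituting x = 2u + 2v, y = -3u - v into the integrand,

    3x - 3y → 15u + 9v,

so the integral becomes

    ∬_R (15u + 9v) · |J| du dv = ∫_0^2 ∫_0^3 (60u + 36v) dv du.

Inner (v): 180u + 162.
Outer (u): 684.

Therefore ∬_D (3x - 3y) dx dy = 684.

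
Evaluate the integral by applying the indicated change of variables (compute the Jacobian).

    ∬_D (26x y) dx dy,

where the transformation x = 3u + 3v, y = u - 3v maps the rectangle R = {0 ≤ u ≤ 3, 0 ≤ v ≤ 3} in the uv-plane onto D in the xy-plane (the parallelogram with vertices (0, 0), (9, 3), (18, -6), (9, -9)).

Compute the Jacobian determinant of (x, y) with respect to (u, v):

    ∂(x,y)/∂(u,v) = | 3  3 | = (3)(-3) - (3)(1) = -12.
                   | 1  -3 |

Its absolute value is |J| = 12 (the area scaling factor).

Substituting x = 3u + 3v, y = u - 3v into the integrand,

    26x y → 78u^2 - 156u v - 234v^2,

so the integral becomes

    ∬_R (78u^2 - 156u v - 234v^2) · |J| du dv = ∫_0^3 ∫_0^3 (936u^2 - 1872u v - 2808v^2) dv du.

Inner (v): 2808u^2 - 8424u - 25272.
Outer (u): -88452.

Therefore ∬_D (26x y) dx dy = -88452.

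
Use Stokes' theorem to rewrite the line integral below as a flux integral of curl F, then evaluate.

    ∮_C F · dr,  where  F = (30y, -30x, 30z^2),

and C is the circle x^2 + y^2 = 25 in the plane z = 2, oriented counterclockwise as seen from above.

Let S be the flat disk x^2 + y^2 ≤ 25 in the plane z = 2, with upward unit normal n̂ = ẑ. By Stokes' theorem,

    ∮_C F · dr = ∬_S (∇ × F) · n̂ dS = ∬_D (curl F)_z dA,

where D is the disk x^2 + y^2 ≤ 25.

Compute the curl of F = (30y, -30x, 30z^2):
    (∇ × F)_x = ∂F_z/∂y - ∂F_y/∂z = 0,
    (∇ × F)_y = ∂F_x/∂z - ∂F_z/∂x = 0,
    (∇ × F)_z = ∂F_y/∂x - ∂F_x/∂y = -60.

On z = 2, (curl F)_z = -60.

Convert to polar (x = r cos θ, y = r sin θ, dA = r dr dθ); the integrand becomes -60, so

    ∬_D (curl F)_z dA = ∫_0^{2π} ∫_0^{5} (-60) · r dr dθ.

Inner (r from 0 to 5): -750.
Outer (θ from 0 to 2π): -1500π.

Therefore ∮_C F · dr = -1500π.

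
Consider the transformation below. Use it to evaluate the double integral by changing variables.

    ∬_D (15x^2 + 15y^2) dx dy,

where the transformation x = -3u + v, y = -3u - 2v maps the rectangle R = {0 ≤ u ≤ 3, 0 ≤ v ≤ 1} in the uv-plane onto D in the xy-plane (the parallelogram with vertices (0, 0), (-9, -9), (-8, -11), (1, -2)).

Compute the Jacobian determinant of (x, y) with respect to (u, v):

    ∂(x,y)/∂(u,v) = | -3  1 | = (-3)(-2) - (1)(-3) = 9.
                   | -3  -2 |

Its absolute value is |J| = 9 (the area scaling factor).

Substituting x = -3u + v, y = -3u - 2v into the integrand,

    15x^2 + 15y^2 → 270u^2 + 90u v + 75v^2,

so the integral becomes

    ∬_R (270u^2 + 90u v + 75v^2) · |J| du dv = ∫_0^3 ∫_0^1 (2430u^2 + 810u v + 675v^2) dv du.

Inner (v): 2430u^2 + 405u + 225.
Outer (u): 48735/2.

Therefore ∬_D (15x^2 + 15y^2) dx dy = 48735/2.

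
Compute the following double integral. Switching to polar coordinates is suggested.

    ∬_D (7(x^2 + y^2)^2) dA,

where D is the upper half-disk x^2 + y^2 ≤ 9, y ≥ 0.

The region D is 0 ≤ r ≤ 3, 0 ≤ θ ≤ π in polar coordinates, where x = r cos(θ), y = r sin(θ), and dA = r dr dθ.

Under the substitution, the integrand becomes 7r^4, so

    ∬_D (7(x^2 + y^2)^2) dA = ∫_{0}^{π} ∫_{0}^{3} (7r^4) · r dr dθ.

Inner integral (in r): ∫_{0}^{3} (7r^4) · r dr = 1701/2.

Outer integral (in θ): ∫_{0}^{π} (1701/2) dθ = 1701π/2.

Therefore ∬_D (7(x^2 + y^2)^2) dA = 1701π/2.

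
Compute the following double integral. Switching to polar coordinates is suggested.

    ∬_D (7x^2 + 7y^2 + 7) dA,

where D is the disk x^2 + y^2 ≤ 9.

The region D is 0 ≤ r ≤ 3, 0 ≤ θ ≤ 2π in polar coordinates, where x = r cos(θ), y = r sin(θ), and dA = r dr dθ.

Under the substitution, the integrand becomes 7r^2 + 7, so

    ∬_D (7x^2 + 7y^2 + 7) dA = ∫_{0}^{2π} ∫_{0}^{3} (7r^2 + 7) · r dr dθ.

Inner integral (in r): ∫_{0}^{3} (7r^2 + 7) · r dr = 693/4.

Outer integral (in θ): ∫_{0}^{2π} (693/4) dθ = 693π/2.

Therefore ∬_D (7x^2 + 7y^2 + 7) dA = 693π/2.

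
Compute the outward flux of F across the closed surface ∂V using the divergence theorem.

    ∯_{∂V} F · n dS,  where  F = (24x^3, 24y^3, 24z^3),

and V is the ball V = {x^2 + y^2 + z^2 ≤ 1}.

By the divergence theorem,

    ∯_{∂V} F · n dS = ∭_V (∇ · F) dV.

Compute the divergence:
    ∇ · F = ∂F_x/∂x + ∂F_y/∂y + ∂F_z/∂z = 72x^2 + 72y^2 + 72z^2.

In spherical coordinates, x = ρ sin(φ) cos(θ), y = ρ sin(φ) sin(θ), z = ρ cos(φ), dV = ρ^2 sin(φ) dρ dφ dθ, with 0 ≤ ρ ≤ 1, 0 ≤ φ ≤ π, 0 ≤ θ ≤ 2π.

The integrand, after substitution and multiplying by the volume element, becomes (72ρ^2) · ρ^2 sin(φ), so

    ∭_V (∇·F) dV = ∫_0^{2π} ∫_0^{π} ∫_0^{1} (72ρ^2) · ρ^2 sin(φ) dρ dφ dθ.

Inner (ρ from 0 to 1): 72sin(φ)/5.
Middle (φ from 0 to π): 144/5.
Outer (θ from 0 to 2π): 288π/5.

Therefore ∯_{∂V} F · n dS = 288π/5.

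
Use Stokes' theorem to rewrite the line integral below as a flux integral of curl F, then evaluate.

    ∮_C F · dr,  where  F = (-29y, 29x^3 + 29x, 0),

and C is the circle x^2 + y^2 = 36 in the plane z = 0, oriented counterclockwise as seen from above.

Let S be the flat disk x^2 + y^2 ≤ 36 in the plane z = 0, with upward unit normal n̂ = ẑ. By Stokes' theorem,

    ∮_C F · dr = ∬_S (∇ × F) · n̂ dS = ∬_D (curl F)_z dA,

where D is the disk x^2 + y^2 ≤ 36.

Compute the curl of F = (-29y, 29x^3 + 29x, 0):
    (∇ × F)_x = ∂F_z/∂y - ∂F_y/∂z = 0,
    (∇ × F)_y = ∂F_x/∂z - ∂F_z/∂x = 0,
    (∇ × F)_z = ∂F_y/∂x - ∂F_x/∂y = 87x^2 + 58.

On z = 0, (curl F)_z = 87x^2 + 58.

Convert to polar (x = r cos θ, y = r sin θ, dA = r dr dθ); the integrand becomes 87r^2cos(θ)^2 + 58, so

    ∬_D (curl F)_z dA = ∫_0^{2π} ∫_0^{6} (87r^2cos(θ)^2 + 58) · r dr dθ.

Inner (r from 0 to 6): 28188cos(θ)^2 + 1044.
Outer (θ from 0 to 2π): 30276π.

Therefore ∮_C F · dr = 30276π.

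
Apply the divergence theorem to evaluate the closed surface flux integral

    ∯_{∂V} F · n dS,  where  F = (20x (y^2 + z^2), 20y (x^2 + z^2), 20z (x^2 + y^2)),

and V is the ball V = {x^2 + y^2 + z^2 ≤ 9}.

By the divergence theorem,

    ∯_{∂V} F · n dS = ∭_V (∇ · F) dV.

Compute the divergence:
    ∇ · F = ∂F_x/∂x + ∂F_y/∂y + ∂F_z/∂z = 20y^2 + 20z^2 + 20x^2 + 20z^2 + 20x^2 + 20y^2 = 40x^2 + 40y^2 + 40z^2.

In spherical coordinates, x = ρ sin(φ) cos(θ), y = ρ sin(φ) sin(θ), z = ρ cos(φ), dV = ρ^2 sin(φ) dρ dφ dθ, with 0 ≤ ρ ≤ 3, 0 ≤ φ ≤ π, 0 ≤ θ ≤ 2π.

The integrand, after substitution and multiplying by the volume element, becomes (40ρ^2) · ρ^2 sin(φ), so

    ∭_V (∇·F) dV = ∫_0^{2π} ∫_0^{π} ∫_0^{3} (40ρ^2) · ρ^2 sin(φ) dρ dφ dθ.

Inner (ρ from 0 to 3): 1944sin(φ).
Middle (φ from 0 to π): 3888.
Outer (θ from 0 to 2π): 7776π.

Therefore ∯_{∂V} F · n dS = 7776π.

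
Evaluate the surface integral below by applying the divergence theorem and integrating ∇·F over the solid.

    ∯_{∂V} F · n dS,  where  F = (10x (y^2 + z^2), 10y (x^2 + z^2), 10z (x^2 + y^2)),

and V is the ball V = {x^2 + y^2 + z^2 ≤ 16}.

By the divergence theorem,

    ∯_{∂V} F · n dS = ∭_V (∇ · F) dV.

Compute the divergence:
    ∇ · F = ∂F_x/∂x + ∂F_y/∂y + ∂F_z/∂z = 10y^2 + 10z^2 + 10x^2 + 10z^2 + 10x^2 + 10y^2 = 20x^2 + 20y^2 + 20z^2.

In spherical coordinates, x = ρ sin(φ) cos(θ), y = ρ sin(φ) sin(θ), z = ρ cos(φ), dV = ρ^2 sin(φ) dρ dφ dθ, with 0 ≤ ρ ≤ 4, 0 ≤ φ ≤ π, 0 ≤ θ ≤ 2π.

The integrand, after substitution and multiplying by the volume element, becomes (20ρ^2) · ρ^2 sin(φ), so

    ∭_V (∇·F) dV = ∫_0^{2π} ∫_0^{π} ∫_0^{4} (20ρ^2) · ρ^2 sin(φ) dρ dφ dθ.

Inner (ρ from 0 to 4): 4096sin(φ).
Middle (φ from 0 to π): 8192.
Outer (θ from 0 to 2π): 16384π.

Therefore ∯_{∂V} F · n dS = 16384π.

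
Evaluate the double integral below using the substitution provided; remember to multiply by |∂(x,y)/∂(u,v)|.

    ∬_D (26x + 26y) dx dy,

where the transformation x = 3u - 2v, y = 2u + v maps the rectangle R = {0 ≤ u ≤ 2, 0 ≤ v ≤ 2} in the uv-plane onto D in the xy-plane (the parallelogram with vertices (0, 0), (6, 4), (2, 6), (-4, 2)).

Compute the Jacobian determinant of (x, y) with respect to (u, v):

    ∂(x,y)/∂(u,v) = | 3  -2 | = (3)(1) - (-2)(2) = 7.
                   | 2  1 |

Its absolute value is |J| = 7 (the area scaling factor).

Substituting x = 3u - 2v, y = 2u + v into the integrand,

    26x + 26y → 130u - 26v,

so the integral becomes

    ∬_R (130u - 26v) · |J| du dv = ∫_0^2 ∫_0^2 (910u - 182v) dv du.

Inner (v): 1820u - 364.
Outer (u): 2912.

Therefore ∬_D (26x + 26y) dx dy = 2912.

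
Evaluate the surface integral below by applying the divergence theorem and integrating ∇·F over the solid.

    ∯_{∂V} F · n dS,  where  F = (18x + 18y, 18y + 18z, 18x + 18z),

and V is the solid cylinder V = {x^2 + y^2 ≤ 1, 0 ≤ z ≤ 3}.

By the divergence theorem,

    ∯_{∂V} F · n dS = ∭_V (∇ · F) dV.

Compute the divergence:
    ∇ · F = ∂F_x/∂x + ∂F_y/∂y + ∂F_z/∂z = 18 + 18 + 18 = 54.

In cylindrical coordinates, x = r cos(θ), y = r sin(θ), z = z, dV = r dr dθ dz, with 0 ≤ r ≤ 1, 0 ≤ θ ≤ 2π, 0 ≤ z ≤ 3.

The integrand, after substitution and multiplying by the volume element, becomes (54) · r, so

    ∭_V (∇·F) dV = ∫_0^{2π} ∫_0^{1} ∫_0^{3} (54) · r dz dr dθ.

Inner (z from 0 to 3): 162r.
Middle (r from 0 to 1): 81.
Outer (θ from 0 to 2π): 162π.

Therefore ∯_{∂V} F · n dS = 162π.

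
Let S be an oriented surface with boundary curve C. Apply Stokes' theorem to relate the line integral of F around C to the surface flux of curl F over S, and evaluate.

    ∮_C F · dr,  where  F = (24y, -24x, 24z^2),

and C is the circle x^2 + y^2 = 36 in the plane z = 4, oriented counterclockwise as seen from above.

Let S be the flat disk x^2 + y^2 ≤ 36 in the plane z = 4, with upward unit normal n̂ = ẑ. By Stokes' theorem,

    ∮_C F · dr = ∬_S (∇ × F) · n̂ dS = ∬_D (curl F)_z dA,

where D is the disk x^2 + y^2 ≤ 36.

Compute the curl of F = (24y, -24x, 24z^2):
    (∇ × F)_x = ∂F_z/∂y - ∂F_y/∂z = 0,
    (∇ × F)_y = ∂F_x/∂z - ∂F_z/∂x = 0,
    (∇ × F)_z = ∂F_y/∂x - ∂F_x/∂y = -48.

On z = 4, (curl F)_z = -48.

Convert to polar (x = r cos θ, y = r sin θ, dA = r dr dθ); the integrand becomes -48, so

    ∬_D (curl F)_z dA = ∫_0^{2π} ∫_0^{6} (-48) · r dr dθ.

Inner (r from 0 to 6): -864.
Outer (θ from 0 to 2π): -1728π.

Therefore ∮_C F · dr = -1728π.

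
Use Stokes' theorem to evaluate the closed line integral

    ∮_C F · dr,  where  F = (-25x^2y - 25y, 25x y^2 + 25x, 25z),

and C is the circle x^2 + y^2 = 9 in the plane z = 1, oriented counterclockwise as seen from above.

Let S be the flat disk x^2 + y^2 ≤ 9 in the plane z = 1, with upward unit normal n̂ = ẑ. By Stokes' theorem,

    ∮_C F · dr = ∬_S (∇ × F) · n̂ dS = ∬_D (curl F)_z dA,

where D is the disk x^2 + y^2 ≤ 9.

Compute the curl of F = (-25x^2y - 25y, 25x y^2 + 25x, 25z):
    (∇ × F)_x = ∂F_z/∂y - ∂F_y/∂z = 0,
    (∇ × F)_y = ∂F_x/∂z - ∂F_z/∂x = 0,
    (∇ × F)_z = ∂F_y/∂x - ∂F_x/∂y = 25x^2 + 25y^2 + 50.

On z = 1, (curl F)_z = 25x^2 + 25y^2 + 50.

Convert to polar (x = r cos θ, y = r sin θ, dA = r dr dθ); the integrand becomes 25r^2 + 50, so

    ∬_D (curl F)_z dA = ∫_0^{2π} ∫_0^{3} (25r^2 + 50) · r dr dθ.

Inner (r from 0 to 3): 2925/4.
Outer (θ from 0 to 2π): 2925π/2.

Therefore ∮_C F · dr = 2925π/2.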